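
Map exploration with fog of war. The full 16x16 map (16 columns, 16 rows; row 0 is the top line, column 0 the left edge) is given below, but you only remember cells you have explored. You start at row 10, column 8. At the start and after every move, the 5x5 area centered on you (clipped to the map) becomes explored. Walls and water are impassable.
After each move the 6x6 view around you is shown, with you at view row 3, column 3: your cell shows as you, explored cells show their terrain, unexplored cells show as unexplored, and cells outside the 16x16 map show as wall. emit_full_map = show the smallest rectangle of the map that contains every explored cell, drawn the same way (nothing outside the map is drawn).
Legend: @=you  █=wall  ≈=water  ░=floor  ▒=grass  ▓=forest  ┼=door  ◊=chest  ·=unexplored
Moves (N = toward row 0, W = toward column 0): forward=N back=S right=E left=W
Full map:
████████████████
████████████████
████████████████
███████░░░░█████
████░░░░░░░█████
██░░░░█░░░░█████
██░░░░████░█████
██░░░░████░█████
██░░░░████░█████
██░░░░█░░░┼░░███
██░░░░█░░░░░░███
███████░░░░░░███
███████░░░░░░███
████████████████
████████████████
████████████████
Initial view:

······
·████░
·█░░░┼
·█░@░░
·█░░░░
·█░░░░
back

·████░
·█░░░┼
·█░░░░
·█░@░░
·█░░░░
·█████

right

████░·
█░░░┼░
█░░░░░
█░░@░░
█░░░░░
██████

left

·████░
·█░░░┼
·█░░░░
·█░@░░
·█░░░░
·█████

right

████░·
█░░░┼░
█░░░░░
█░░@░░
█░░░░░
██████

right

███░··
░░░┼░░
░░░░░░
░░░@░░
░░░░░░
██████

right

██░···
░░┼░░█
░░░░░█
░░░@░█
░░░░░█
██████

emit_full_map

████░···
█░░░┼░░█
█░░░░░░█
█░░░░@░█
█░░░░░░█
████████

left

███░··
░░░┼░░
░░░░░░
░░░@░░
░░░░░░
██████


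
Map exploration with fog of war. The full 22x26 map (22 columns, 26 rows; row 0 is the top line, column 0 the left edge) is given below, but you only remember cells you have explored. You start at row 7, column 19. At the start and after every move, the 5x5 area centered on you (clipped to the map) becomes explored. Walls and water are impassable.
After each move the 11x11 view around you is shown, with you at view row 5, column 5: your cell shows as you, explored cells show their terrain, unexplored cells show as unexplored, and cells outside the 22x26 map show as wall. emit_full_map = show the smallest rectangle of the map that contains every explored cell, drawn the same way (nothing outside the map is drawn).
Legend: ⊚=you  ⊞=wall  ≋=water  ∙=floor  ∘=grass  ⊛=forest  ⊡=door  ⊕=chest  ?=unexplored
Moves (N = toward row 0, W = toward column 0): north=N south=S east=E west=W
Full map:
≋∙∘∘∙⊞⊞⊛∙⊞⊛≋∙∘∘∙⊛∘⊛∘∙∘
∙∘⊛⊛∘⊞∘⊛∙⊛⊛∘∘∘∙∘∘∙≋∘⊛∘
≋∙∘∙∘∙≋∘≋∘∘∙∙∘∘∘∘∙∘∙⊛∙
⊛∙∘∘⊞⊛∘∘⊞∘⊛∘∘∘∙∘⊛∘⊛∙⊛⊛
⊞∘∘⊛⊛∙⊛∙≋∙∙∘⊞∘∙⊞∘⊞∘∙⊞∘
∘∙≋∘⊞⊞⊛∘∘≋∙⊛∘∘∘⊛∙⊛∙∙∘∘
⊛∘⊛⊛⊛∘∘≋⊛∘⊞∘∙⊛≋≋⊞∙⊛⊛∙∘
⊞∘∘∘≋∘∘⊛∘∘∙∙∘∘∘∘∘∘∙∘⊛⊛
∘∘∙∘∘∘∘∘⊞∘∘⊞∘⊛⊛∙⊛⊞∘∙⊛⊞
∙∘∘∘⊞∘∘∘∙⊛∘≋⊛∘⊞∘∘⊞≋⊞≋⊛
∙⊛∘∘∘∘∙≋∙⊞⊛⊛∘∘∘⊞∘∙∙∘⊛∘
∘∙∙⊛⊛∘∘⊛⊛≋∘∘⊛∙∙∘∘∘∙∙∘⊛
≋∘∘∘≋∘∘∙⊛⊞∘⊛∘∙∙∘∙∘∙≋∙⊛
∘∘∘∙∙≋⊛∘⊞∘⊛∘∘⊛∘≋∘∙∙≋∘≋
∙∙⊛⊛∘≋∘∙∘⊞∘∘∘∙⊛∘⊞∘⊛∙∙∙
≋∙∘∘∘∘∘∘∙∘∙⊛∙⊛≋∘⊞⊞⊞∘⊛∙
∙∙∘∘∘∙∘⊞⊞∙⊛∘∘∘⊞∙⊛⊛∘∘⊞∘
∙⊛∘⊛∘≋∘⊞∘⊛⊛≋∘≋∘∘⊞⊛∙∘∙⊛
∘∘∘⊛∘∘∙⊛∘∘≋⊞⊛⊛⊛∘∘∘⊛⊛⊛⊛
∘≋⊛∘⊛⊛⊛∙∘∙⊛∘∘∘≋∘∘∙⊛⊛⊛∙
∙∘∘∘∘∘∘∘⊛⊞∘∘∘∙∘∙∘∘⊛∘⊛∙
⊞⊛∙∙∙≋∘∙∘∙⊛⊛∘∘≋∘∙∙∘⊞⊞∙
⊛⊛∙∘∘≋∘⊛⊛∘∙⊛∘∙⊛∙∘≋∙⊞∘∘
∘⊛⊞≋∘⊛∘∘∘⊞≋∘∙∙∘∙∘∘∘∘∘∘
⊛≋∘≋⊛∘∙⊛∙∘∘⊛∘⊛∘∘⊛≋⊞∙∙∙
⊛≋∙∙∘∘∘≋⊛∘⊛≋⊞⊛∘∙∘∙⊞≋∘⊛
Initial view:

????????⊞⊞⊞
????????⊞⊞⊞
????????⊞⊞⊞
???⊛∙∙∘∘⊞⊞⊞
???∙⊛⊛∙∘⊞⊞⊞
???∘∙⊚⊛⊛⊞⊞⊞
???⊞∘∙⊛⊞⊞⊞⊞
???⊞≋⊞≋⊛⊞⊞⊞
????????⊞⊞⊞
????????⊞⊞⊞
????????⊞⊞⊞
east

???????⊞⊞⊞⊞
???????⊞⊞⊞⊞
???????⊞⊞⊞⊞
??⊛∙∙∘∘⊞⊞⊞⊞
??∙⊛⊛∙∘⊞⊞⊞⊞
??∘∙∘⊚⊛⊞⊞⊞⊞
??⊞∘∙⊛⊞⊞⊞⊞⊞
??⊞≋⊞≋⊛⊞⊞⊞⊞
???????⊞⊞⊞⊞
???????⊞⊞⊞⊞
???????⊞⊞⊞⊞

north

???????⊞⊞⊞⊞
???????⊞⊞⊞⊞
???????⊞⊞⊞⊞
???∘∙⊞∘⊞⊞⊞⊞
??⊛∙∙∘∘⊞⊞⊞⊞
??∙⊛⊛⊚∘⊞⊞⊞⊞
??∘∙∘⊛⊛⊞⊞⊞⊞
??⊞∘∙⊛⊞⊞⊞⊞⊞
??⊞≋⊞≋⊛⊞⊞⊞⊞
???????⊞⊞⊞⊞
???????⊞⊞⊞⊞

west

????????⊞⊞⊞
????????⊞⊞⊞
????????⊞⊞⊞
???⊞∘∙⊞∘⊞⊞⊞
???⊛∙∙∘∘⊞⊞⊞
???∙⊛⊚∙∘⊞⊞⊞
???∘∙∘⊛⊛⊞⊞⊞
???⊞∘∙⊛⊞⊞⊞⊞
???⊞≋⊞≋⊛⊞⊞⊞
????????⊞⊞⊞
????????⊞⊞⊞

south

????????⊞⊞⊞
????????⊞⊞⊞
???⊞∘∙⊞∘⊞⊞⊞
???⊛∙∙∘∘⊞⊞⊞
???∙⊛⊛∙∘⊞⊞⊞
???∘∙⊚⊛⊛⊞⊞⊞
???⊞∘∙⊛⊞⊞⊞⊞
???⊞≋⊞≋⊛⊞⊞⊞
????????⊞⊞⊞
????????⊞⊞⊞
????????⊞⊞⊞

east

???????⊞⊞⊞⊞
???????⊞⊞⊞⊞
??⊞∘∙⊞∘⊞⊞⊞⊞
??⊛∙∙∘∘⊞⊞⊞⊞
??∙⊛⊛∙∘⊞⊞⊞⊞
??∘∙∘⊚⊛⊞⊞⊞⊞
??⊞∘∙⊛⊞⊞⊞⊞⊞
??⊞≋⊞≋⊛⊞⊞⊞⊞
???????⊞⊞⊞⊞
???????⊞⊞⊞⊞
???????⊞⊞⊞⊞

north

???????⊞⊞⊞⊞
???????⊞⊞⊞⊞
???????⊞⊞⊞⊞
??⊞∘∙⊞∘⊞⊞⊞⊞
??⊛∙∙∘∘⊞⊞⊞⊞
??∙⊛⊛⊚∘⊞⊞⊞⊞
??∘∙∘⊛⊛⊞⊞⊞⊞
??⊞∘∙⊛⊞⊞⊞⊞⊞
??⊞≋⊞≋⊛⊞⊞⊞⊞
???????⊞⊞⊞⊞
???????⊞⊞⊞⊞

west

????????⊞⊞⊞
????????⊞⊞⊞
????????⊞⊞⊞
???⊞∘∙⊞∘⊞⊞⊞
???⊛∙∙∘∘⊞⊞⊞
???∙⊛⊚∙∘⊞⊞⊞
???∘∙∘⊛⊛⊞⊞⊞
???⊞∘∙⊛⊞⊞⊞⊞
???⊞≋⊞≋⊛⊞⊞⊞
????????⊞⊞⊞
????????⊞⊞⊞

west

?????????⊞⊞
?????????⊞⊞
?????????⊞⊞
???∘⊞∘∙⊞∘⊞⊞
???∙⊛∙∙∘∘⊞⊞
???⊞∙⊚⊛∙∘⊞⊞
???∘∘∙∘⊛⊛⊞⊞
???⊛⊞∘∙⊛⊞⊞⊞
????⊞≋⊞≋⊛⊞⊞
?????????⊞⊞
?????????⊞⊞

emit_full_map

∘⊞∘∙⊞∘
∙⊛∙∙∘∘
⊞∙⊚⊛∙∘
∘∘∙∘⊛⊛
⊛⊞∘∙⊛⊞
?⊞≋⊞≋⊛

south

?????????⊞⊞
?????????⊞⊞
???∘⊞∘∙⊞∘⊞⊞
???∙⊛∙∙∘∘⊞⊞
???⊞∙⊛⊛∙∘⊞⊞
???∘∘⊚∘⊛⊛⊞⊞
???⊛⊞∘∙⊛⊞⊞⊞
???∘⊞≋⊞≋⊛⊞⊞
?????????⊞⊞
?????????⊞⊞
?????????⊞⊞

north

?????????⊞⊞
?????????⊞⊞
?????????⊞⊞
???∘⊞∘∙⊞∘⊞⊞
???∙⊛∙∙∘∘⊞⊞
???⊞∙⊚⊛∙∘⊞⊞
???∘∘∙∘⊛⊛⊞⊞
???⊛⊞∘∙⊛⊞⊞⊞
???∘⊞≋⊞≋⊛⊞⊞
?????????⊞⊞
?????????⊞⊞

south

?????????⊞⊞
?????????⊞⊞
???∘⊞∘∙⊞∘⊞⊞
???∙⊛∙∙∘∘⊞⊞
???⊞∙⊛⊛∙∘⊞⊞
???∘∘⊚∘⊛⊛⊞⊞
???⊛⊞∘∙⊛⊞⊞⊞
???∘⊞≋⊞≋⊛⊞⊞
?????????⊞⊞
?????????⊞⊞
?????????⊞⊞

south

?????????⊞⊞
???∘⊞∘∙⊞∘⊞⊞
???∙⊛∙∙∘∘⊞⊞
???⊞∙⊛⊛∙∘⊞⊞
???∘∘∙∘⊛⊛⊞⊞
???⊛⊞⊚∙⊛⊞⊞⊞
???∘⊞≋⊞≋⊛⊞⊞
???∘∙∙∘⊛?⊞⊞
?????????⊞⊞
?????????⊞⊞
?????????⊞⊞

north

?????????⊞⊞
?????????⊞⊞
???∘⊞∘∙⊞∘⊞⊞
???∙⊛∙∙∘∘⊞⊞
???⊞∙⊛⊛∙∘⊞⊞
???∘∘⊚∘⊛⊛⊞⊞
???⊛⊞∘∙⊛⊞⊞⊞
???∘⊞≋⊞≋⊛⊞⊞
???∘∙∙∘⊛?⊞⊞
?????????⊞⊞
?????????⊞⊞

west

??????????⊞
??????????⊞
????∘⊞∘∙⊞∘⊞
???⊛∙⊛∙∙∘∘⊞
???≋⊞∙⊛⊛∙∘⊞
???∘∘⊚∙∘⊛⊛⊞
???∙⊛⊞∘∙⊛⊞⊞
???∘∘⊞≋⊞≋⊛⊞
????∘∙∙∘⊛?⊞
??????????⊞
??????????⊞

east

?????????⊞⊞
?????????⊞⊞
???∘⊞∘∙⊞∘⊞⊞
??⊛∙⊛∙∙∘∘⊞⊞
??≋⊞∙⊛⊛∙∘⊞⊞
??∘∘∘⊚∘⊛⊛⊞⊞
??∙⊛⊞∘∙⊛⊞⊞⊞
??∘∘⊞≋⊞≋⊛⊞⊞
???∘∙∙∘⊛?⊞⊞
?????????⊞⊞
?????????⊞⊞

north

?????????⊞⊞
?????????⊞⊞
?????????⊞⊞
???∘⊞∘∙⊞∘⊞⊞
??⊛∙⊛∙∙∘∘⊞⊞
??≋⊞∙⊚⊛∙∘⊞⊞
??∘∘∘∙∘⊛⊛⊞⊞
??∙⊛⊞∘∙⊛⊞⊞⊞
??∘∘⊞≋⊞≋⊛⊞⊞
???∘∙∙∘⊛?⊞⊞
?????????⊞⊞

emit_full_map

?∘⊞∘∙⊞∘
⊛∙⊛∙∙∘∘
≋⊞∙⊚⊛∙∘
∘∘∘∙∘⊛⊛
∙⊛⊞∘∙⊛⊞
∘∘⊞≋⊞≋⊛
?∘∙∙∘⊛?

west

??????????⊞
??????????⊞
??????????⊞
???⊞∘⊞∘∙⊞∘⊞
???⊛∙⊛∙∙∘∘⊞
???≋⊞⊚⊛⊛∙∘⊞
???∘∘∘∙∘⊛⊛⊞
???∙⊛⊞∘∙⊛⊞⊞
???∘∘⊞≋⊞≋⊛⊞
????∘∙∙∘⊛?⊞
??????????⊞

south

??????????⊞
??????????⊞
???⊞∘⊞∘∙⊞∘⊞
???⊛∙⊛∙∙∘∘⊞
???≋⊞∙⊛⊛∙∘⊞
???∘∘⊚∙∘⊛⊛⊞
???∙⊛⊞∘∙⊛⊞⊞
???∘∘⊞≋⊞≋⊛⊞
????∘∙∙∘⊛?⊞
??????????⊞
??????????⊞

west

???????????
???????????
????⊞∘⊞∘∙⊞∘
???∘⊛∙⊛∙∙∘∘
???≋≋⊞∙⊛⊛∙∘
???∘∘⊚∘∙∘⊛⊛
???⊛∙⊛⊞∘∙⊛⊞
???⊞∘∘⊞≋⊞≋⊛
?????∘∙∙∘⊛?
???????????
???????????

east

??????????⊞
??????????⊞
???⊞∘⊞∘∙⊞∘⊞
??∘⊛∙⊛∙∙∘∘⊞
??≋≋⊞∙⊛⊛∙∘⊞
??∘∘∘⊚∙∘⊛⊛⊞
??⊛∙⊛⊞∘∙⊛⊞⊞
??⊞∘∘⊞≋⊞≋⊛⊞
????∘∙∙∘⊛?⊞
??????????⊞
??????????⊞

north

??????????⊞
??????????⊞
??????????⊞
???⊞∘⊞∘∙⊞∘⊞
??∘⊛∙⊛∙∙∘∘⊞
??≋≋⊞⊚⊛⊛∙∘⊞
??∘∘∘∘∙∘⊛⊛⊞
??⊛∙⊛⊞∘∙⊛⊞⊞
??⊞∘∘⊞≋⊞≋⊛⊞
????∘∙∙∘⊛?⊞
??????????⊞

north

??????????⊞
??????????⊞
??????????⊞
???∘⊛∘⊛∙??⊞
???⊞∘⊞∘∙⊞∘⊞
??∘⊛∙⊚∙∙∘∘⊞
??≋≋⊞∙⊛⊛∙∘⊞
??∘∘∘∘∙∘⊛⊛⊞
??⊛∙⊛⊞∘∙⊛⊞⊞
??⊞∘∘⊞≋⊞≋⊛⊞
????∘∙∙∘⊛?⊞

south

??????????⊞
??????????⊞
???∘⊛∘⊛∙??⊞
???⊞∘⊞∘∙⊞∘⊞
??∘⊛∙⊛∙∙∘∘⊞
??≋≋⊞⊚⊛⊛∙∘⊞
??∘∘∘∘∙∘⊛⊛⊞
??⊛∙⊛⊞∘∙⊛⊞⊞
??⊞∘∘⊞≋⊞≋⊛⊞
????∘∙∙∘⊛?⊞
??????????⊞

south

??????????⊞
???∘⊛∘⊛∙??⊞
???⊞∘⊞∘∙⊞∘⊞
??∘⊛∙⊛∙∙∘∘⊞
??≋≋⊞∙⊛⊛∙∘⊞
??∘∘∘⊚∙∘⊛⊛⊞
??⊛∙⊛⊞∘∙⊛⊞⊞
??⊞∘∘⊞≋⊞≋⊛⊞
????∘∙∙∘⊛?⊞
??????????⊞
??????????⊞

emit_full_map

?∘⊛∘⊛∙??
?⊞∘⊞∘∙⊞∘
∘⊛∙⊛∙∙∘∘
≋≋⊞∙⊛⊛∙∘
∘∘∘⊚∙∘⊛⊛
⊛∙⊛⊞∘∙⊛⊞
⊞∘∘⊞≋⊞≋⊛
??∘∙∙∘⊛?

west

???????????
????∘⊛∘⊛∙??
????⊞∘⊞∘∙⊞∘
???∘⊛∙⊛∙∙∘∘
???≋≋⊞∙⊛⊛∙∘
???∘∘⊚∘∙∘⊛⊛
???⊛∙⊛⊞∘∙⊛⊞
???⊞∘∘⊞≋⊞≋⊛
?????∘∙∙∘⊛?
???????????
???????????

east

??????????⊞
???∘⊛∘⊛∙??⊞
???⊞∘⊞∘∙⊞∘⊞
??∘⊛∙⊛∙∙∘∘⊞
??≋≋⊞∙⊛⊛∙∘⊞
??∘∘∘⊚∙∘⊛⊛⊞
??⊛∙⊛⊞∘∙⊛⊞⊞
??⊞∘∘⊞≋⊞≋⊛⊞
????∘∙∙∘⊛?⊞
??????????⊞
??????????⊞

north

??????????⊞
??????????⊞
???∘⊛∘⊛∙??⊞
???⊞∘⊞∘∙⊞∘⊞
??∘⊛∙⊛∙∙∘∘⊞
??≋≋⊞⊚⊛⊛∙∘⊞
??∘∘∘∘∙∘⊛⊛⊞
??⊛∙⊛⊞∘∙⊛⊞⊞
??⊞∘∘⊞≋⊞≋⊛⊞
????∘∙∙∘⊛?⊞
??????????⊞

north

??????????⊞
??????????⊞
??????????⊞
???∘⊛∘⊛∙??⊞
???⊞∘⊞∘∙⊞∘⊞
??∘⊛∙⊚∙∙∘∘⊞
??≋≋⊞∙⊛⊛∙∘⊞
??∘∘∘∘∙∘⊛⊛⊞
??⊛∙⊛⊞∘∙⊛⊞⊞
??⊞∘∘⊞≋⊞≋⊛⊞
????∘∙∙∘⊛?⊞

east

?????????⊞⊞
?????????⊞⊞
?????????⊞⊞
??∘⊛∘⊛∙⊛?⊞⊞
??⊞∘⊞∘∙⊞∘⊞⊞
?∘⊛∙⊛⊚∙∘∘⊞⊞
?≋≋⊞∙⊛⊛∙∘⊞⊞
?∘∘∘∘∙∘⊛⊛⊞⊞
?⊛∙⊛⊞∘∙⊛⊞⊞⊞
?⊞∘∘⊞≋⊞≋⊛⊞⊞
???∘∙∙∘⊛?⊞⊞

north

⊞⊞⊞⊞⊞⊞⊞⊞⊞⊞⊞
?????????⊞⊞
?????????⊞⊞
???∘∙∘∙⊛?⊞⊞
??∘⊛∘⊛∙⊛?⊞⊞
??⊞∘⊞⊚∙⊞∘⊞⊞
?∘⊛∙⊛∙∙∘∘⊞⊞
?≋≋⊞∙⊛⊛∙∘⊞⊞
?∘∘∘∘∙∘⊛⊛⊞⊞
?⊛∙⊛⊞∘∙⊛⊞⊞⊞
?⊞∘∘⊞≋⊞≋⊛⊞⊞

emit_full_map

??∘∙∘∙⊛?
?∘⊛∘⊛∙⊛?
?⊞∘⊞⊚∙⊞∘
∘⊛∙⊛∙∙∘∘
≋≋⊞∙⊛⊛∙∘
∘∘∘∘∙∘⊛⊛
⊛∙⊛⊞∘∙⊛⊞
⊞∘∘⊞≋⊞≋⊛
??∘∙∙∘⊛?


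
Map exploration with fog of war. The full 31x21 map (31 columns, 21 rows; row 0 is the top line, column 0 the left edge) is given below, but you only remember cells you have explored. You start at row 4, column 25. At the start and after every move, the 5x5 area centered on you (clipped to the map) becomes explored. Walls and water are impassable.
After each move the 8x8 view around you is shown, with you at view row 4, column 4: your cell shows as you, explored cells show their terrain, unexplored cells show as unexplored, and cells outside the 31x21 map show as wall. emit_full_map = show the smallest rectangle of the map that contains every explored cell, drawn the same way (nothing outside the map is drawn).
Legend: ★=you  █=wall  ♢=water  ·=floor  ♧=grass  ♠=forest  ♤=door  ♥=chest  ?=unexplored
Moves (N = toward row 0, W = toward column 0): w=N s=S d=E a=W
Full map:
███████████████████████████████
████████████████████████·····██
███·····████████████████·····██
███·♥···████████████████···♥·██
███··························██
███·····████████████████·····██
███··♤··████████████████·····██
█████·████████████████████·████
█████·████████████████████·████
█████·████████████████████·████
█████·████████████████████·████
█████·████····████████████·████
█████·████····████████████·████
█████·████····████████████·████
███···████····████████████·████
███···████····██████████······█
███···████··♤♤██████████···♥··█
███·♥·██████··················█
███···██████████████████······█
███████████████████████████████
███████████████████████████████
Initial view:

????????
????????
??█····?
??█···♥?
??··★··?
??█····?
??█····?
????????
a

????????
????????
??██····
??██···♥
??··★···
??██····
??██····
????????

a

????????
????????
??███···
??███···
??··★···
??███···
??███···
????????

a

????????
????????
??████··
??████··
??··★···
??████··
??████··
????????

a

????????
????????
??█████·
??█████·
??··★···
??█████·
??█████·
????????

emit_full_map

█████····
█████···♥
··★······
█████····
█████····

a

????????
????????
??██████
??██████
??··★···
??██████
??██████
????????

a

????????
????????
??██████
??██████
??··★···
??██████
??██████
????????


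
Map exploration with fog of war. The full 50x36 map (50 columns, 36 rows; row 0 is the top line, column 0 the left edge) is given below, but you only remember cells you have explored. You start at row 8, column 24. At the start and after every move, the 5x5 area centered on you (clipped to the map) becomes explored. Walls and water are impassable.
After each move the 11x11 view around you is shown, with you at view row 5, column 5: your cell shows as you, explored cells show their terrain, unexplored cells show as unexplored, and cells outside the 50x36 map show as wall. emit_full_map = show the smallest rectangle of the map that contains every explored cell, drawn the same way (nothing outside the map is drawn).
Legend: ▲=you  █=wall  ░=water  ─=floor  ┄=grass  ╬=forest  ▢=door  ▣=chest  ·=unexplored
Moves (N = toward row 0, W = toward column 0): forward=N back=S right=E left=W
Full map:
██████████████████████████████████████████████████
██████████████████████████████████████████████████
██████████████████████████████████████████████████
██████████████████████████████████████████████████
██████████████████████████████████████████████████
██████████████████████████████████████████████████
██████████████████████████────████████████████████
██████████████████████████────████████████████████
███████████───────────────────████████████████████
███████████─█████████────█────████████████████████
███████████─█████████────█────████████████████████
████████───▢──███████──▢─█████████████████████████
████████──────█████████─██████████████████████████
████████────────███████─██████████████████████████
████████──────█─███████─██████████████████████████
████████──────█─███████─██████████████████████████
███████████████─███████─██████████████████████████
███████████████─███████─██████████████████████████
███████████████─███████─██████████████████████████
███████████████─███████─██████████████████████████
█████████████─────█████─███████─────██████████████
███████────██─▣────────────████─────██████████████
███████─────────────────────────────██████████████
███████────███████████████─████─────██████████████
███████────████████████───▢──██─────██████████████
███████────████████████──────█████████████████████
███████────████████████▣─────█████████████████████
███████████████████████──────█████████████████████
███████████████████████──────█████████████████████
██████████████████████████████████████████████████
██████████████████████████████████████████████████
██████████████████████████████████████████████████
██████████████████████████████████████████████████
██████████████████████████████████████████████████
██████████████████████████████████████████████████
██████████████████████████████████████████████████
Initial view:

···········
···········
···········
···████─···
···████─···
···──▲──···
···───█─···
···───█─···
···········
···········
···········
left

···········
···········
···········
···█████─··
···█████─··
···──▲───··
···────█─··
···────█─··
···········
···········
···········

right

···········
···········
···········
··█████─···
··█████─···
··───▲──···
··────█─···
··────█─···
···········
···········
···········

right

···········
···········
···········
·█████──···
·█████──···
·────▲──···
·────█──···
·────█──···
···········
···········
···········

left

···········
···········
···········
··█████──··
··█████──··
··───▲───··
··────█──··
··────█──··
···········
···········
···········

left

···········
···········
···········
···█████──·
···█████──·
···──▲────·
···────█──·
···────█──·
···········
···········
···········

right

···········
···········
···········
··█████──··
··█████──··
··───▲───··
··────█──··
··────█──··
···········
···········
···········

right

···········
···········
···········
·█████──···
·█████──···
·────▲──···
·────█──···
·────█──···
···········
···········
···········


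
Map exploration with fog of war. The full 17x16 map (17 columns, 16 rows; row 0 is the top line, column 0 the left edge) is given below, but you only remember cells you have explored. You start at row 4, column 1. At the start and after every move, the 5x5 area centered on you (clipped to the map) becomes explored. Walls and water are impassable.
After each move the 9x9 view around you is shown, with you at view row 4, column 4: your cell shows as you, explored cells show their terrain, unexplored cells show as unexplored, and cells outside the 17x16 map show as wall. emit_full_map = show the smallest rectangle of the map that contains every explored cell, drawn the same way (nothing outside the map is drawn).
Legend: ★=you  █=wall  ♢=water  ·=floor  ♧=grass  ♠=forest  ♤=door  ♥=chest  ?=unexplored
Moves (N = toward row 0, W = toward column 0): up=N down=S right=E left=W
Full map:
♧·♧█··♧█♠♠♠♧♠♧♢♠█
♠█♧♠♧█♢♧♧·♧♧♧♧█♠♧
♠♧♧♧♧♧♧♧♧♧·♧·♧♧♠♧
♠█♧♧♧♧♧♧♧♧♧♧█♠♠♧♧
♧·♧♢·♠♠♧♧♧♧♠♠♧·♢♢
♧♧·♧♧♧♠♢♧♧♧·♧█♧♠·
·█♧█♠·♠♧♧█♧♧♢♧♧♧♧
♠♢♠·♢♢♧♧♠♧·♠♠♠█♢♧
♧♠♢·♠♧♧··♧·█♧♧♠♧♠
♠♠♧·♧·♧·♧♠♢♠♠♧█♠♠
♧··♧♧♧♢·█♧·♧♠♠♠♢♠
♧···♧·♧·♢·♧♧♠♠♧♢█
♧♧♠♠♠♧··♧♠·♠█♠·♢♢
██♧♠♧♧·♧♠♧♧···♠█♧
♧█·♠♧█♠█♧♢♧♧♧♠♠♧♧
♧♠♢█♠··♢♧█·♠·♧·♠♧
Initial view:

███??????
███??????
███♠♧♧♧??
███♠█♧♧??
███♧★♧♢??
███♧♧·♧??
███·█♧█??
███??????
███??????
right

██???????
██???????
██♠♧♧♧♧??
██♠█♧♧♧??
██♧·★♢·??
██♧♧·♧♧??
██·█♧█♠??
██???????
██???????

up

█████████
██???????
██♠█♧♠♧??
██♠♧♧♧♧??
██♠█★♧♧??
██♧·♧♢·??
██♧♧·♧♧??
██·█♧█♠??
██???????

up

█████████
█████████
██♧·♧█·??
██♠█♧♠♧??
██♠♧★♧♧??
██♠█♧♧♧??
██♧·♧♢·??
██♧♧·♧♧??
██·█♧█♠??

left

█████████
█████████
███♧·♧█·?
███♠█♧♠♧?
███♠★♧♧♧?
███♠█♧♧♧?
███♧·♧♢·?
███♧♧·♧♧?
███·█♧█♠?

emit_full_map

♧·♧█·
♠█♧♠♧
♠★♧♧♧
♠█♧♧♧
♧·♧♢·
♧♧·♧♧
·█♧█♠

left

█████████
█████████
████♧·♧█·
████♠█♧♠♧
████★♧♧♧♧
████♠█♧♧♧
████♧·♧♢·
████♧♧·♧♧
████·█♧█♠

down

█████████
████♧·♧█·
████♠█♧♠♧
████♠♧♧♧♧
████★█♧♧♧
████♧·♧♢·
████♧♧·♧♧
████·█♧█♠
████?????

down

████♧·♧█·
████♠█♧♠♧
████♠♧♧♧♧
████♠█♧♧♧
████★·♧♢·
████♧♧·♧♧
████·█♧█♠
████?????
████?????

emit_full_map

♧·♧█·
♠█♧♠♧
♠♧♧♧♧
♠█♧♧♧
★·♧♢·
♧♧·♧♧
·█♧█♠


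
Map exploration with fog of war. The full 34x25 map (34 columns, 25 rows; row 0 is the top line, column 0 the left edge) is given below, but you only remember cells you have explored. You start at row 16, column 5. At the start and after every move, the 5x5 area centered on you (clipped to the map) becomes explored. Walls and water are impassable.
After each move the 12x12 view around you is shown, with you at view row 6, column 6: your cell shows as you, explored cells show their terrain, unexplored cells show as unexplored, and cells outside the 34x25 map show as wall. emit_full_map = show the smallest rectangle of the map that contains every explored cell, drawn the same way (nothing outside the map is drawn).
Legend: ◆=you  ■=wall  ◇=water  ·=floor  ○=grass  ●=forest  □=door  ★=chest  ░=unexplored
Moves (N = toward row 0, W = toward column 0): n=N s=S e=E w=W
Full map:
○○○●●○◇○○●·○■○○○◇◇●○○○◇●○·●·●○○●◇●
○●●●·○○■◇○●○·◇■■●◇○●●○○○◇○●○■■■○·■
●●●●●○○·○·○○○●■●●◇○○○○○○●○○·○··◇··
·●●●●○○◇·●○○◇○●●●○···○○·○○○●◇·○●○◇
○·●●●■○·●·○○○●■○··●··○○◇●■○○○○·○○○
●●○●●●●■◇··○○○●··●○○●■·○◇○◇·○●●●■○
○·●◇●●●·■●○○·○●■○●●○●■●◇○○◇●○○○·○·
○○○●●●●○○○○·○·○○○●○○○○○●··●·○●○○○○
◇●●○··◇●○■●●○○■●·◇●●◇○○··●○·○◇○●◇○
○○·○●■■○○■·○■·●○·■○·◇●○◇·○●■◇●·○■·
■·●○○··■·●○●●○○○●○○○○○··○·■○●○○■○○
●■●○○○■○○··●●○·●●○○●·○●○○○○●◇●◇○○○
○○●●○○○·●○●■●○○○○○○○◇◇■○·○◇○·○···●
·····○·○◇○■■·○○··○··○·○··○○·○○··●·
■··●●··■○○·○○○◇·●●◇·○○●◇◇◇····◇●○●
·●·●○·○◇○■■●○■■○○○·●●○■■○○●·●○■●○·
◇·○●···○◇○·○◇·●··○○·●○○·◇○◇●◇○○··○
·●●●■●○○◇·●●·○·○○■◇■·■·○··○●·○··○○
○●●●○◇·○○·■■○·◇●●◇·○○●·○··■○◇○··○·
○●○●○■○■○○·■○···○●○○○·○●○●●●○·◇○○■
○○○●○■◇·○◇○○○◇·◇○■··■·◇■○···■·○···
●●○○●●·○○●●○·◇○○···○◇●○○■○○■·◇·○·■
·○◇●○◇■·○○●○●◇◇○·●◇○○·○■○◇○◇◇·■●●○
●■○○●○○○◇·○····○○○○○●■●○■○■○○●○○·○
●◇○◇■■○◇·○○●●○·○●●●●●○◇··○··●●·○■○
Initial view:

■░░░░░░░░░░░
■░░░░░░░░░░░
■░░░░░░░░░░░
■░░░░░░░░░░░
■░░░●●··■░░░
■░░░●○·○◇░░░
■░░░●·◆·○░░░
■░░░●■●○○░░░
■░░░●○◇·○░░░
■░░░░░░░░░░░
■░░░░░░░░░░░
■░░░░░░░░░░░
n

■░░░░░░░░░░░
■░░░░░░░░░░░
■░░░░░░░░░░░
■░░░░░░░░░░░
■░░░··○·○░░░
■░░░●●··■░░░
■░░░●○◆○◇░░░
■░░░●···○░░░
■░░░●■●○○░░░
■░░░●○◇·○░░░
■░░░░░░░░░░░
■░░░░░░░░░░░

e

░░░░░░░░░░░░
░░░░░░░░░░░░
░░░░░░░░░░░░
░░░░░░░░░░░░
░░░··○·○◇░░░
░░░●●··■○░░░
░░░●○·◆◇○░░░
░░░●···○◇░░░
░░░●■●○○◇░░░
░░░●○◇·○░░░░
░░░░░░░░░░░░
░░░░░░░░░░░░

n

░░░░░░░░░░░░
░░░░░░░░░░░░
░░░░░░░░░░░░
░░░░░░░░░░░░
░░░░○○○·●░░░
░░░··○·○◇░░░
░░░●●·◆■○░░░
░░░●○·○◇○░░░
░░░●···○◇░░░
░░░●■●○○◇░░░
░░░●○◇·○░░░░
░░░░░░░░░░░░

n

░░░░░░░░░░░░
░░░░░░░░░░░░
░░░░░░░░░░░░
░░░░░░░░░░░░
░░░░○○■○○░░░
░░░░○○○·●░░░
░░░··○◆○◇░░░
░░░●●··■○░░░
░░░●○·○◇○░░░
░░░●···○◇░░░
░░░●■●○○◇░░░
░░░●○◇·○░░░░

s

░░░░░░░░░░░░
░░░░░░░░░░░░
░░░░░░░░░░░░
░░░░○○■○○░░░
░░░░○○○·●░░░
░░░··○·○◇░░░
░░░●●·◆■○░░░
░░░●○·○◇○░░░
░░░●···○◇░░░
░░░●■●○○◇░░░
░░░●○◇·○░░░░
░░░░░░░░░░░░

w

■░░░░░░░░░░░
■░░░░░░░░░░░
■░░░░░░░░░░░
■░░░░○○■○○░░
■░░░●○○○·●░░
■░░░··○·○◇░░
■░░░●●◆·■○░░
■░░░●○·○◇○░░
■░░░●···○◇░░
■░░░●■●○○◇░░
■░░░●○◇·○░░░
■░░░░░░░░░░░

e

░░░░░░░░░░░░
░░░░░░░░░░░░
░░░░░░░░░░░░
░░░░○○■○○░░░
░░░●○○○·●░░░
░░░··○·○◇░░░
░░░●●·◆■○░░░
░░░●○·○◇○░░░
░░░●···○◇░░░
░░░●■●○○◇░░░
░░░●○◇·○░░░░
░░░░░░░░░░░░

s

░░░░░░░░░░░░
░░░░░░░░░░░░
░░░░○○■○○░░░
░░░●○○○·●░░░
░░░··○·○◇░░░
░░░●●··■○░░░
░░░●○·◆◇○░░░
░░░●···○◇░░░
░░░●■●○○◇░░░
░░░●○◇·○░░░░
░░░░░░░░░░░░
░░░░░░░░░░░░

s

░░░░░░░░░░░░
░░░░○○■○○░░░
░░░●○○○·●░░░
░░░··○·○◇░░░
░░░●●··■○░░░
░░░●○·○◇○░░░
░░░●··◆○◇░░░
░░░●■●○○◇░░░
░░░●○◇·○○░░░
░░░░░░░░░░░░
░░░░░░░░░░░░
░░░░░░░░░░░░

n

░░░░░░░░░░░░
░░░░░░░░░░░░
░░░░○○■○○░░░
░░░●○○○·●░░░
░░░··○·○◇░░░
░░░●●··■○░░░
░░░●○·◆◇○░░░
░░░●···○◇░░░
░░░●■●○○◇░░░
░░░●○◇·○○░░░
░░░░░░░░░░░░
░░░░░░░░░░░░

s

░░░░░░░░░░░░
░░░░○○■○○░░░
░░░●○○○·●░░░
░░░··○·○◇░░░
░░░●●··■○░░░
░░░●○·○◇○░░░
░░░●··◆○◇░░░
░░░●■●○○◇░░░
░░░●○◇·○○░░░
░░░░░░░░░░░░
░░░░░░░░░░░░
░░░░░░░░░░░░

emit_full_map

░○○■○○
●○○○·●
··○·○◇
●●··■○
●○·○◇○
●··◆○◇
●■●○○◇
●○◇·○○

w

■░░░░░░░░░░░
■░░░░○○■○○░░
■░░░●○○○·●░░
■░░░··○·○◇░░
■░░░●●··■○░░
■░░░●○·○◇○░░
■░░░●·◆·○◇░░
■░░░●■●○○◇░░
■░░░●○◇·○○░░
■░░░░░░░░░░░
■░░░░░░░░░░░
■░░░░░░░░░░░

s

■░░░░○○■○○░░
■░░░●○○○·●░░
■░░░··○·○◇░░
■░░░●●··■○░░
■░░░●○·○◇○░░
■░░░●···○◇░░
■░░░●■◆○○◇░░
■░░░●○◇·○○░░
■░░░●○■○■░░░
■░░░░░░░░░░░
■░░░░░░░░░░░
■░░░░░░░░░░░

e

░░░░○○■○○░░░
░░░●○○○·●░░░
░░░··○·○◇░░░
░░░●●··■○░░░
░░░●○·○◇○░░░
░░░●···○◇░░░
░░░●■●◆○◇░░░
░░░●○◇·○○░░░
░░░●○■○■○░░░
░░░░░░░░░░░░
░░░░░░░░░░░░
░░░░░░░░░░░░

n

░░░░░░░░░░░░
░░░░○○■○○░░░
░░░●○○○·●░░░
░░░··○·○◇░░░
░░░●●··■○░░░
░░░●○·○◇○░░░
░░░●··◆○◇░░░
░░░●■●○○◇░░░
░░░●○◇·○○░░░
░░░●○■○■○░░░
░░░░░░░░░░░░
░░░░░░░░░░░░

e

░░░░░░░░░░░░
░░░○○■○○░░░░
░░●○○○·●░░░░
░░··○·○◇░░░░
░░●●··■○○░░░
░░●○·○◇○■░░░
░░●···◆◇○░░░
░░●■●○○◇·░░░
░░●○◇·○○·░░░
░░●○■○■○░░░░
░░░░░░░░░░░░
░░░░░░░░░░░░

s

░░░○○■○○░░░░
░░●○○○·●░░░░
░░··○·○◇░░░░
░░●●··■○○░░░
░░●○·○◇○■░░░
░░●···○◇○░░░
░░●■●○◆◇·░░░
░░●○◇·○○·░░░
░░●○■○■○○░░░
░░░░░░░░░░░░
░░░░░░░░░░░░
░░░░░░░░░░░░

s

░░●○○○·●░░░░
░░··○·○◇░░░░
░░●●··■○○░░░
░░●○·○◇○■░░░
░░●···○◇○░░░
░░●■●○○◇·░░░
░░●○◇·◆○·░░░
░░●○■○■○○░░░
░░░░■◇·○◇░░░
░░░░░░░░░░░░
░░░░░░░░░░░░
░░░░░░░░░░░░

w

░░░●○○○·●░░░
░░░··○·○◇░░░
░░░●●··■○○░░
░░░●○·○◇○■░░
░░░●···○◇○░░
░░░●■●○○◇·░░
░░░●○◇◆○○·░░
░░░●○■○■○○░░
░░░░○■◇·○◇░░
░░░░░░░░░░░░
░░░░░░░░░░░░
░░░░░░░░░░░░

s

░░░··○·○◇░░░
░░░●●··■○○░░
░░░●○·○◇○■░░
░░░●···○◇○░░
░░░●■●○○◇·░░
░░░●○◇·○○·░░
░░░●○■◆■○○░░
░░░░○■◇·○◇░░
░░░░●●·○○░░░
░░░░░░░░░░░░
░░░░░░░░░░░░
░░░░░░░░░░░░

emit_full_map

░○○■○○░
●○○○·●░
··○·○◇░
●●··■○○
●○·○◇○■
●···○◇○
●■●○○◇·
●○◇·○○·
●○■◆■○○
░○■◇·○◇
░●●·○○░

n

░░░●○○○·●░░░
░░░··○·○◇░░░
░░░●●··■○○░░
░░░●○·○◇○■░░
░░░●···○◇○░░
░░░●■●○○◇·░░
░░░●○◇◆○○·░░
░░░●○■○■○○░░
░░░░○■◇·○◇░░
░░░░●●·○○░░░
░░░░░░░░░░░░
░░░░░░░░░░░░

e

░░●○○○·●░░░░
░░··○·○◇░░░░
░░●●··■○○░░░
░░●○·○◇○■░░░
░░●···○◇○░░░
░░●■●○○◇·░░░
░░●○◇·◆○·░░░
░░●○■○■○○░░░
░░░○■◇·○◇░░░
░░░●●·○○░░░░
░░░░░░░░░░░░
░░░░░░░░░░░░

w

░░░●○○○·●░░░
░░░··○·○◇░░░
░░░●●··■○○░░
░░░●○·○◇○■░░
░░░●···○◇○░░
░░░●■●○○◇·░░
░░░●○◇◆○○·░░
░░░●○■○■○○░░
░░░░○■◇·○◇░░
░░░░●●·○○░░░
░░░░░░░░░░░░
░░░░░░░░░░░░

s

░░░··○·○◇░░░
░░░●●··■○○░░
░░░●○·○◇○■░░
░░░●···○◇○░░
░░░●■●○○◇·░░
░░░●○◇·○○·░░
░░░●○■◆■○○░░
░░░░○■◇·○◇░░
░░░░●●·○○░░░
░░░░░░░░░░░░
░░░░░░░░░░░░
░░░░░░░░░░░░
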